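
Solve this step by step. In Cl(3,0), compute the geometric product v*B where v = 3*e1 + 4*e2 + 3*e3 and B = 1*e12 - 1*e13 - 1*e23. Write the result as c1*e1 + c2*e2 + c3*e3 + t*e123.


vB has grade-1 (vector) and grade-3 (trivector) parts: vB = (v _| B) + (v ^ B).
Vector part <vB>_1:
  e1: -v2*b12 - v3*b13 = -(4)*(1) - (3)*(-1) = -1
  e2: v1*b12 - v3*b23 = (3)*(1) - (3)*(-1) = 6
  e3: v1*b13 + v2*b23 = (3)*(-1) + (4)*(-1) = -7
Trivector part <vB>_3:
  e123: v1*b23 - v2*b13 + v3*b12 = (3)*(-1) - (4)*(-1) + (3)*(1) = 4
vB = -1*e1 + 6*e2 - 7*e3 + 4*e123


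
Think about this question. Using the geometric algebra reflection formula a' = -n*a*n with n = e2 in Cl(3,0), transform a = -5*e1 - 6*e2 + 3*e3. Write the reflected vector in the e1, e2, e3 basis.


Reflection formula: a' = -n*a*n, with n = e2 (unit vector, n^2 = 1).
For reflection through hyperplane perp to e2:
The component along e2 flips sign, others stay.
a = (-5, -6, 3)
a' = (-5, 6, 3)
a' = -5*e1 + 6*e2 + 3*e3


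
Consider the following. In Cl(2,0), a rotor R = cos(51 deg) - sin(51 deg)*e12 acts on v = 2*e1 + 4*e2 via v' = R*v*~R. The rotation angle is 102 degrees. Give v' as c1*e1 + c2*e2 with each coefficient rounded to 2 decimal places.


Rotor R = cos(51deg) - sin(51deg)*e12
Rotation angle theta = 2 * 51 = 102 degrees
v' = R*v*~R rotates v by theta.
cos(102deg) = -0.2079, sin(102deg) = 0.9781
v'_1 = 2*cos(102deg) - 4*sin(102deg)
= 2*(-0.2079) - 4*0.9781
= -4.33
v'_2 = 2*sin(102deg) + 4*cos(102deg)
= 2*0.9781 + 4*(-0.2079)
= 1.12
v' = -4.33*e1 + 1.12*e2


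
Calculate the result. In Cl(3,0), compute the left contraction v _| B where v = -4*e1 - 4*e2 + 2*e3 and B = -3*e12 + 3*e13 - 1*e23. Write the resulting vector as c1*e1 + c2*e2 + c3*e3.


Left contraction v _| B = <vB>_1 (grade-1 part of the geometric product vB).
Using e1_|e12 = e2, e2_|e12 = -e1, e1_|e13 = e3, e3_|e13 = -e1, e2_|e23 = e3, e3_|e23 = -e2:
e1 coeff: -v2*b12 - v3*b13 = -(-4)*(-3) - (2)*(3) = -18
e2 coeff: v1*b12 - v3*b23 = (-4)*(-3) - (2)*(-1) = 14
e3 coeff: v1*b13 + v2*b23 = (-4)*(3) + (-4)*(-1) = -8
v _| B = -18*e1 + 14*e2 - 8*e3


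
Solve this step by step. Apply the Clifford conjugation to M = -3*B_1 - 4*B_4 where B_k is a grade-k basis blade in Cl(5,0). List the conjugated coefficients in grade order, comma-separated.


Clifford conjugate sign for grade k: (-1)^(k(k+1)/2)
Grade 1: (-1)^(1*2/2) = (-1)^1 = -1, coeff -3 -> 3
Grade 4: (-1)^(4*5/2) = (-1)^10 = 1, coeff -4 -> -4
Conjugated coefficients: 3, -4


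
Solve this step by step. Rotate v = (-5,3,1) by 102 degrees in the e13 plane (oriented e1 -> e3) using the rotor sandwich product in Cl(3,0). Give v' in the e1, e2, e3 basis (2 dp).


Rotor R = cos(51deg) - sin(51deg)*e13
Rotation angle theta = 2 * 51 = 102 degrees in the e13 plane (e1 -> e3).
The component perpendicular to the plane (e2) is invariant: v'_2 = v2 = 3.00
cos(102deg) = -0.2079, sin(102deg) = 0.9781
v'_1 = v1*cos(theta) - v3*sin(theta) = -5*(-0.2079) - 1*0.9781 = 0.06
v'_3 = v1*sin(theta) + v3*cos(theta) = -5*0.9781 + 1*(-0.2079) = -5.10
v' = 0.06*e1 + 3.00*e2 - 5.10*e3


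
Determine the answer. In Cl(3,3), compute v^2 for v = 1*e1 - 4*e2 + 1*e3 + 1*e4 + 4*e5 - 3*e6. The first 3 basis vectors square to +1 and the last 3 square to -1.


v^2 = sum of c_i^2 * e_i^2
Positive signature terms (e_i^2 = +1): 1^2 + (-4)^2 + 1^2 = 18
Negative signature terms (e_j^2 = -1): 1^2 + 4^2 + (-3)^2 = 26
v^2 = 18 - 26 = -8


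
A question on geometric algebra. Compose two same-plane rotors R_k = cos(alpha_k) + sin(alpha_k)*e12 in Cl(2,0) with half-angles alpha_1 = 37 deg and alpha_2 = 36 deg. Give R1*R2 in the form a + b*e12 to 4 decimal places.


Same-plane rotors commute and their half-angles add:
R1*R2 = cos(a1 + a2) + sin(a1 + a2)*e12.
a1 + a2 = 37 + 36 = 73 deg
cos(73 deg) = 0.2924
sin(73 deg) = 0.9563
R1*R2 = 0.2924 + 0.9563*e12


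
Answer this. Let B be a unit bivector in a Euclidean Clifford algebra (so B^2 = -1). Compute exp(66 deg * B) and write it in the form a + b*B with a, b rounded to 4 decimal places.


For a unit bivector B with B^2 = -1, the exponential series gives
e^(theta*B) = cos(theta) + sin(theta)*B (the GA analogue of Euler's formula).
theta = 66 degrees = 1.151917 rad
cos(66 deg) = 0.4067
sin(66 deg) = 0.9135
exp(theta*B) = 0.4067 + 0.9135*B


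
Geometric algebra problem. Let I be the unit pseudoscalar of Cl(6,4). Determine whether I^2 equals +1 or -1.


The pseudoscalar I = e1...e_n (product of all n generators) of Cl(p,q) satisfies I^2 = (-1)^(q + n(n-1)/2).
p = 6, q = 4, n = p + q = 10
n(n-1)/2 = 10 * 9 / 2 = 45
Exponent = q + n(n-1)/2 = 4 + 45 = 49
I^2 = (-1)^49 = -1


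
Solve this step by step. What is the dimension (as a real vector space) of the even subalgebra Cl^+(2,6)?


Even subalgebra dimension = 2^(n-1)
n = 2 + 6 = 8
2^(8 - 1) = 2^7 = 128
Verification: sum of C(8,k) for even k = 1 + 28 + 70 + 28 + 1 = 128
Result = 128


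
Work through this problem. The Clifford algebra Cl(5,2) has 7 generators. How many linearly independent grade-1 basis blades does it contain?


Number of grade-k basis blades in Cl(p,q) with n = p + q is C(n, k).
n = 5 + 2 = 7
C(7, 1) = 7! / (1! * 6!)
= 5040 / (1 * 720)
= 7


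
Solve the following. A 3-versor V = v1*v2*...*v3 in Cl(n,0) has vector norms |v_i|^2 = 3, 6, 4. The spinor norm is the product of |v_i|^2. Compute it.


Spinor norm N(V) = |v1|^2 * |v2|^2 * ... * |v3|^2
= 3 * 6 * 4
Running product: 3, 18, 72
N(V) = 72


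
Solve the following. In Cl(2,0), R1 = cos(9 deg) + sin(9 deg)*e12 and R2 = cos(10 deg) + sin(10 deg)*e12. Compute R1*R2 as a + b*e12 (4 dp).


Same-plane rotors commute and their half-angles add:
R1*R2 = cos(a1 + a2) + sin(a1 + a2)*e12.
a1 + a2 = 9 + 10 = 19 deg
cos(19 deg) = 0.9455
sin(19 deg) = 0.3256
R1*R2 = 0.9455 + 0.3256*e12


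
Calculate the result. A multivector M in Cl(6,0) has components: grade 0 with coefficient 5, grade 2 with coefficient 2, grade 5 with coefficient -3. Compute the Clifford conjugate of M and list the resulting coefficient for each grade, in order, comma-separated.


Clifford conjugate sign for grade k: (-1)^(k(k+1)/2)
Grade 0: (-1)^(0*1/2) = (-1)^0 = 1, coeff 5 -> 5
Grade 2: (-1)^(2*3/2) = (-1)^3 = -1, coeff 2 -> -2
Grade 5: (-1)^(5*6/2) = (-1)^15 = -1, coeff -3 -> 3
Conjugated coefficients: 5, -2, 3


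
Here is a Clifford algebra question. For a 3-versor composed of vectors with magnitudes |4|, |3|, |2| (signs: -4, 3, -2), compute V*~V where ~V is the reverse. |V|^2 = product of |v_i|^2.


Each vector v_i has |v_i|^2 = s_i^2
Squared scales: (-4)^2 = 16, 3^2 = 9, (-2)^2 = 4
|V|^2 = 16 * 9 * 4
= 576


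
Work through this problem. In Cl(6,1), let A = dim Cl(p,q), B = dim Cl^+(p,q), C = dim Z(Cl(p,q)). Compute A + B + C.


n = 6 + 1 = 7
Total dim = 2^7 = 128
Even subalgebra dim = 2^6 = 64
n is odd, so center dim = 2
Sum = 128 + 64 + 2 = 194


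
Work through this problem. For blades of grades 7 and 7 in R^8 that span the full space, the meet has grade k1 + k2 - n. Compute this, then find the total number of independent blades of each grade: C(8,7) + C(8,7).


Meet grade = grade(A) + grade(B) - n
= 7 + 7 - 8 = 6
C(8,7) = 8
C(8,7) = 8
dim_A + dim_B = 8 + 8 = 16


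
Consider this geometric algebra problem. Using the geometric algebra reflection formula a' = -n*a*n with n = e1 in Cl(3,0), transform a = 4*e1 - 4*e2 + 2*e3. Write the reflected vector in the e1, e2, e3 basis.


Reflection formula: a' = -n*a*n, with n = e1 (unit vector, n^2 = 1).
For reflection through hyperplane perp to e1:
The component along e1 flips sign, others stay.
a = (4, -4, 2)
a' = (-4, -4, 2)
a' = -4*e1 - 4*e2 + 2*e3


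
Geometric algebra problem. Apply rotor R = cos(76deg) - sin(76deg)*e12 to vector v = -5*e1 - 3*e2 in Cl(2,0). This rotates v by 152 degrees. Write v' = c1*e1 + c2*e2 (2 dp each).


Rotor R = cos(76deg) - sin(76deg)*e12
Rotation angle theta = 2 * 76 = 152 degrees
v' = R*v*~R rotates v by theta.
cos(152deg) = -0.8829, sin(152deg) = 0.4695
v'_1 = -5*cos(152deg) - (-3)*sin(152deg)
= -5*(-0.8829) - (-3)*0.4695
= 5.82
v'_2 = -5*sin(152deg) + (-3)*cos(152deg)
= -5*0.4695 + (-3)*(-0.8829)
= 0.30
v' = 5.82*e1 + 0.30*e2


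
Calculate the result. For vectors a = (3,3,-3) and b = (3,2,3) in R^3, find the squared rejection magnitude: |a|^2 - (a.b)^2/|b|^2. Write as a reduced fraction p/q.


|a|^2 = 3^2 + 3^2 + (-3)^2 = 27
|b|^2 = 3^2 + 2^2 + 3^2 = 22
a . b = 3*3 + 3*2 + (-3)*3 = 6
(a.b)^2 = 6^2 = 36
|rej|^2 = 27 - 36/22
= (594 - 36)/22
= 558/22
In lowest terms: 279/11


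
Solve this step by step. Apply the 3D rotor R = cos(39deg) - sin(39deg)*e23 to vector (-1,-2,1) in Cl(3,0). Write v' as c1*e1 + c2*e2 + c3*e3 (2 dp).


Rotor R = cos(39deg) - sin(39deg)*e23
Rotation angle theta = 2 * 39 = 78 degrees in the e23 plane (e2 -> e3).
The component perpendicular to the plane (e1) is invariant: v'_1 = v1 = -1.00
cos(78deg) = 0.2079, sin(78deg) = 0.9781
v'_2 = v2*cos(theta) - v3*sin(theta) = -2*0.2079 - 1*0.9781 = -1.39
v'_3 = v2*sin(theta) + v3*cos(theta) = -2*0.9781 + 1*0.2079 = -1.75
v' = -1.00*e1 - 1.39*e2 - 1.75*e3


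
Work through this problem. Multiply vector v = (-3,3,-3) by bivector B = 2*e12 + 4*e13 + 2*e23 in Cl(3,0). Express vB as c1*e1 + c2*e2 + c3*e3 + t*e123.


vB has grade-1 (vector) and grade-3 (trivector) parts: vB = (v _| B) + (v ^ B).
Vector part <vB>_1:
  e1: -v2*b12 - v3*b13 = -(3)*(2) - (-3)*(4) = 6
  e2: v1*b12 - v3*b23 = (-3)*(2) - (-3)*(2) = 0
  e3: v1*b13 + v2*b23 = (-3)*(4) + (3)*(2) = -6
Trivector part <vB>_3:
  e123: v1*b23 - v2*b13 + v3*b12 = (-3)*(2) - (3)*(4) + (-3)*(2) = -24
vB = 6*e1 + 0*e2 - 6*e3 - 24*e123


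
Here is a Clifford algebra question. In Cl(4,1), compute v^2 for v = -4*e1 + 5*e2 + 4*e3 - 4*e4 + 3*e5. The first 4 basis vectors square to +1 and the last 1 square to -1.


v^2 = sum of c_i^2 * e_i^2
Positive signature terms (e_i^2 = +1): (-4)^2 + 5^2 + 4^2 + (-4)^2 = 73
Negative signature terms (e_j^2 = -1): 3^2 = 9
v^2 = 73 - 9 = 64


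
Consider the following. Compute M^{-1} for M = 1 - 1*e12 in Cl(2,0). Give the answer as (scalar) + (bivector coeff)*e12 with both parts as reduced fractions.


M = 1 - 1*e12, where e12^2 = -1.
Since M commutes with its reverse ~M = a - b*e12, M * ~M = a^2 - b^2*e12^2 = a^2 + b^2.
So M^{-1} = ~M / (a^2 + b^2) = (a - b*e12)/(a^2 + b^2).
a^2 + b^2 = 1 + 1 = 2
Scalar part = 1/2 = 1/2
Bivector coeff = 1/2 = 1/2
M^{-1} = 1/2 + 1/2*e12


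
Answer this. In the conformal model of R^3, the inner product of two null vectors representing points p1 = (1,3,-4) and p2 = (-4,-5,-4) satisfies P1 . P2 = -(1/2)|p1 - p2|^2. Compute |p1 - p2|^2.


p1 - p2 = (5, 8, 0)
|p1 - p2|^2 = 5^2 + 8^2 + 0^2
= 25 + 64 + 0
= 89


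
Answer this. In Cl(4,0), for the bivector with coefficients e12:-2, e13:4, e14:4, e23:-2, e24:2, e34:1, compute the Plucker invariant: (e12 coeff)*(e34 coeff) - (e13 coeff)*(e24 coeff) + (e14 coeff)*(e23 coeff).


Plucker relation: af - be + cd
a*f = (-2)*1 = -2
b*e = 4*2 = 8
c*d = 4*(-2) = -8
af - be + cd = -2 - 8 + (-8)
= -18


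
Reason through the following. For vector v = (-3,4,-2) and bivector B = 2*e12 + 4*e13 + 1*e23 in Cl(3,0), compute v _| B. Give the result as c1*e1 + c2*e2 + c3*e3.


Left contraction v _| B = <vB>_1 (grade-1 part of the geometric product vB).
Using e1_|e12 = e2, e2_|e12 = -e1, e1_|e13 = e3, e3_|e13 = -e1, e2_|e23 = e3, e3_|e23 = -e2:
e1 coeff: -v2*b12 - v3*b13 = -(4)*(2) - (-2)*(4) = 0
e2 coeff: v1*b12 - v3*b23 = (-3)*(2) - (-2)*(1) = -4
e3 coeff: v1*b13 + v2*b23 = (-3)*(4) + (4)*(1) = -8
v _| B = 0*e1 - 4*e2 - 8*e3


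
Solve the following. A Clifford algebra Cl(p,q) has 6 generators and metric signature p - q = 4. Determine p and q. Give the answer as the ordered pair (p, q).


We need p + q = 6 and p - q = 4.
Adding: 2p = 6 + 4 = 10, so p = 5.
Then q = 6 - 5 = 1.
(p, q) = (5, 1)


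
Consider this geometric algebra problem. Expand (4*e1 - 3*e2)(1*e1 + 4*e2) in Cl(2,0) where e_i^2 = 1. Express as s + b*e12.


Expand: (4*e1 - 3*e2)(1*e1 + 4*e2)
= 4*1*e1e1 + 4*4*e1e2 + (-3)*1*e2e1 + (-3)*4*e2e2
Using e1^2 = e2^2 = 1, e2e1 = -e1e2:
Scalar part s = 4*1 + (-3)*4 = 4 + (-12) = -8
Bivector part b = 4*4 - (-3)*1 = 16 - (-3) = 19
uv = -8 + 19*e12


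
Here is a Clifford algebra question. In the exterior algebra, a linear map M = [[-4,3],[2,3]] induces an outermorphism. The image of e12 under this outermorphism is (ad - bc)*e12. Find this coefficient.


The outermorphism of a linear map f sends e1^e2 to f(e1)^f(e2).
f(e1) = -4*e1 + 2*e2
f(e2) = 3*e1 + 3*e2
f(e1) ^ f(e2) = (-4*e1 + 2*e2) ^ (3*e1 + 3*e2)
= (-4)*3*e12 + 2*3*e21
= (-12 - 6)*e12
= -18*e12
Coefficient = -18


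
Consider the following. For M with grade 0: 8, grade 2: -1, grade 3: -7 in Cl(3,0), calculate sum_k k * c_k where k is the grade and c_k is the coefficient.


Grade-weighted sum = sum of grade_k * coefficient_k
0*8 = 0
2*(-1) = -2
3*(-7) = -21
Total = 0 + (-2) + (-21) = -23


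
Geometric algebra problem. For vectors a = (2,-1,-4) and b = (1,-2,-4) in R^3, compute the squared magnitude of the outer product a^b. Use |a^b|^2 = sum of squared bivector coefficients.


a wedge b = (a1*b2 - a2*b1)*e12 + (a1*b3 - a3*b1)*e13 + (a2*b3 - a3*b2)*e23
e12 coeff: 2*(-2) - (-1)*1 = -4 - (-1) = -3
e13 coeff: 2*(-4) - (-4)*1 = -8 - (-4) = -4
e23 coeff: (-1)*(-4) - (-4)*(-2) = 4 - 8 = -4
|a wedge b|^2 = (-3)^2 + (-4)^2 + (-4)^2
= 9 + 16 + 16
= 41


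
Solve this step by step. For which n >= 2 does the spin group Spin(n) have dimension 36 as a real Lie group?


dim Spin(n) = dim so(n) = n(n-1)/2.
Solve n(n-1)/2 = 36, i.e. n^2 - n - 72 = 0.
Discriminant = 1 + 8*36 = 289
n = (1 + sqrt(289))/2 = (1 + 17)/2 = 9


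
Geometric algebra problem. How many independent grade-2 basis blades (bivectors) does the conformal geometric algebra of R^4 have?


The conformal model of R^4 uses Cl(5,1) with m = 4 + 2 = 6 generators.
Number of grade-2 blades = C(m, 2) = C(6, 2)
= 6*5/2 = 15


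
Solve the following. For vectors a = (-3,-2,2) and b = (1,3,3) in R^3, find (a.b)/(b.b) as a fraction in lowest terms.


Projection coefficient = (a . b) / (b . b)
a . b = (-3)*1 + (-2)*3 + 2*3
= -3 + (-6) + 6 = -3
b . b = 1^2 + 3^2 + 3^2
= 1 + 9 + 9 = 19
Coefficient = -3/19
In lowest terms: -3/19


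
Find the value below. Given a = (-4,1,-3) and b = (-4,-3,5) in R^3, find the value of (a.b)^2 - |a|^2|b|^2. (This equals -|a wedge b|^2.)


a . b = (-4)*(-4) + 1*(-3) + (-3)*5
= 16 + (-3) + (-15) = -2
|a|^2 = (-4)^2 + 1^2 + (-3)^2 = 26
|b|^2 = (-4)^2 + (-3)^2 + 5^2 = 50
(a.b)^2 = (-2)^2 = 4
|a|^2 * |b|^2 = 26 * 50 = 1300
Result = 4 - 1300 = -1296


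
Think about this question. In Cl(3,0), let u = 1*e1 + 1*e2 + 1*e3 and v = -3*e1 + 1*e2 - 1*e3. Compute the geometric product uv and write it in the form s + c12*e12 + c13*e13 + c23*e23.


In Cl(3,0): e_i^2 = 1, e_ie_j = -e_je_i for i != j.
Scalar part = u . v = 1*(-3) + 1*1 + 1*(-1)
= -3 + 1 + (-1) = -3
e12 coeff = 1*1 - 1*(-3) = 1 - (-3) = 4
e13 coeff = 1*(-1) - 1*(-3) = -1 - (-3) = 2
e23 coeff = 1*(-1) - 1*1 = -1 - 1 = -2
uv = -3 + 4*e12 + 2*e13 - 2*e23


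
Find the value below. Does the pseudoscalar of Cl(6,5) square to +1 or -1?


The pseudoscalar I = e1...e_n (product of all n generators) of Cl(p,q) satisfies I^2 = (-1)^(q + n(n-1)/2).
p = 6, q = 5, n = p + q = 11
n(n-1)/2 = 11 * 10 / 2 = 55
Exponent = q + n(n-1)/2 = 5 + 55 = 60
I^2 = (-1)^60 = +1


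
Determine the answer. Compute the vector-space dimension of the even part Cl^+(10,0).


Even subalgebra dimension = 2^(n-1)
n = 10 + 0 = 10
2^(10 - 1) = 2^9 = 512
Verification: sum of C(10,k) for even k = 1 + 45 + 210 + 210 + 45 + 1 = 512
Result = 512


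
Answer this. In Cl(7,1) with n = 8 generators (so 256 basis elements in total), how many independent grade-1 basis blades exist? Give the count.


Number of grade-k basis blades in Cl(p,q) with n = p + q is C(n, k).
n = 7 + 1 = 8
C(8, 1) = 8! / (1! * 7!)
= 40320 / (1 * 5040)
= 8


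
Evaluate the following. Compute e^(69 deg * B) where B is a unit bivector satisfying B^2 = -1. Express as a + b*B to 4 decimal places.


For a unit bivector B with B^2 = -1, the exponential series gives
e^(theta*B) = cos(theta) + sin(theta)*B (the GA analogue of Euler's formula).
theta = 69 degrees = 1.204277 rad
cos(69 deg) = 0.3584
sin(69 deg) = 0.9336
exp(theta*B) = 0.3584 + 0.9336*B


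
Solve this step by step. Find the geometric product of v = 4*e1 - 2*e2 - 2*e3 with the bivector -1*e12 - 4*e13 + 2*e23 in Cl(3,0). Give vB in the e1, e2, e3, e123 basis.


vB has grade-1 (vector) and grade-3 (trivector) parts: vB = (v _| B) + (v ^ B).
Vector part <vB>_1:
  e1: -v2*b12 - v3*b13 = -(-2)*(-1) - (-2)*(-4) = -10
  e2: v1*b12 - v3*b23 = (4)*(-1) - (-2)*(2) = 0
  e3: v1*b13 + v2*b23 = (4)*(-4) + (-2)*(2) = -20
Trivector part <vB>_3:
  e123: v1*b23 - v2*b13 + v3*b12 = (4)*(2) - (-2)*(-4) + (-2)*(-1) = 2
vB = -10*e1 + 0*e2 - 20*e3 + 2*e123


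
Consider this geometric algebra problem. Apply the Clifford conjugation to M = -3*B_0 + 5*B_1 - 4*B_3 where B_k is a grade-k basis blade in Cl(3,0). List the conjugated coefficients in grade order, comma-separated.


Clifford conjugate sign for grade k: (-1)^(k(k+1)/2)
Grade 0: (-1)^(0*1/2) = (-1)^0 = 1, coeff -3 -> -3
Grade 1: (-1)^(1*2/2) = (-1)^1 = -1, coeff 5 -> -5
Grade 3: (-1)^(3*4/2) = (-1)^6 = 1, coeff -4 -> -4
Conjugated coefficients: -3, -5, -4


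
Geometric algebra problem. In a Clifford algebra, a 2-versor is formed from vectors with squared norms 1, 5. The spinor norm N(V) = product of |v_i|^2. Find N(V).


Spinor norm N(V) = |v1|^2 * |v2|^2 * ... * |v2|^2
= 1 * 5
Running product: 1, 5
N(V) = 5


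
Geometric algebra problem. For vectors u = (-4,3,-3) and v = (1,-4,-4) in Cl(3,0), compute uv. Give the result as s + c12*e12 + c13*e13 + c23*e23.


In Cl(3,0): e_i^2 = 1, e_ie_j = -e_je_i for i != j.
Scalar part = u . v = (-4)*1 + 3*(-4) + (-3)*(-4)
= -4 + (-12) + 12 = -4
e12 coeff = (-4)*(-4) - 3*1 = 16 - 3 = 13
e13 coeff = (-4)*(-4) - (-3)*1 = 16 - (-3) = 19
e23 coeff = 3*(-4) - (-3)*(-4) = -12 - 12 = -24
uv = -4 + 13*e12 + 19*e13 - 24*e23


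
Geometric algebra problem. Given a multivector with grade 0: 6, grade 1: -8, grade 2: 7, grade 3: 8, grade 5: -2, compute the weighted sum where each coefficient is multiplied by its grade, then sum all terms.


Grade-weighted sum = sum of grade_k * coefficient_k
0*6 = 0
1*(-8) = -8
2*7 = 14
3*8 = 24
5*(-2) = -10
Total = 0 + (-8) + 14 + 24 + (-10) = 20


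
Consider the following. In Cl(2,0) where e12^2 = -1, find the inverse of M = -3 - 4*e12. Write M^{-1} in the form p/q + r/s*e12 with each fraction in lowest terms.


M = -3 - 4*e12, where e12^2 = -1.
Since M commutes with its reverse ~M = a - b*e12, M * ~M = a^2 - b^2*e12^2 = a^2 + b^2.
So M^{-1} = ~M / (a^2 + b^2) = (a - b*e12)/(a^2 + b^2).
a^2 + b^2 = 9 + 16 = 25
Scalar part = -3/25 = -3/25
Bivector coeff = 4/25 = 4/25
M^{-1} = -3/25 + 4/25*e12


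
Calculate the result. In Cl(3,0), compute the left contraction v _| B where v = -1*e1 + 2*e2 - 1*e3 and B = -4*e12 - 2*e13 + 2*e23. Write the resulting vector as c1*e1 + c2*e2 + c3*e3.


Left contraction v _| B = <vB>_1 (grade-1 part of the geometric product vB).
Using e1_|e12 = e2, e2_|e12 = -e1, e1_|e13 = e3, e3_|e13 = -e1, e2_|e23 = e3, e3_|e23 = -e2:
e1 coeff: -v2*b12 - v3*b13 = -(2)*(-4) - (-1)*(-2) = 6
e2 coeff: v1*b12 - v3*b23 = (-1)*(-4) - (-1)*(2) = 6
e3 coeff: v1*b13 + v2*b23 = (-1)*(-2) + (2)*(2) = 6
v _| B = 6*e1 + 6*e2 + 6*e3


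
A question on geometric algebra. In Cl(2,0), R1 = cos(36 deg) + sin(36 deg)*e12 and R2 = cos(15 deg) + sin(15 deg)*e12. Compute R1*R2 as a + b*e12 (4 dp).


Same-plane rotors commute and their half-angles add:
R1*R2 = cos(a1 + a2) + sin(a1 + a2)*e12.
a1 + a2 = 36 + 15 = 51 deg
cos(51 deg) = 0.6293
sin(51 deg) = 0.7771
R1*R2 = 0.6293 + 0.7771*e12


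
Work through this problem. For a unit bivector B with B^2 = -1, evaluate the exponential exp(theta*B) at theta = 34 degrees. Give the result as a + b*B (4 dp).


For a unit bivector B with B^2 = -1, the exponential series gives
e^(theta*B) = cos(theta) + sin(theta)*B (the GA analogue of Euler's formula).
theta = 34 degrees = 0.593412 rad
cos(34 deg) = 0.8290
sin(34 deg) = 0.5592
exp(theta*B) = 0.8290 + 0.5592*B


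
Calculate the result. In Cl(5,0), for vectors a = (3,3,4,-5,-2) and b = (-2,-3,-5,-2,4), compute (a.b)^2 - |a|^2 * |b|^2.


a . b = 3*(-2) + 3*(-3) + 4*(-5) + (-5)*(-2) + (-2)*4
= -6 + (-9) + (-20) + 10 + (-8) = -33
|a|^2 = 3^2 + 3^2 + 4^2 + (-5)^2 + (-2)^2 = 63
|b|^2 = (-2)^2 + (-3)^2 + (-5)^2 + (-2)^2 + 4^2 = 58
(a.b)^2 = (-33)^2 = 1089
|a|^2 * |b|^2 = 63 * 58 = 3654
Result = 1089 - 3654 = -2565


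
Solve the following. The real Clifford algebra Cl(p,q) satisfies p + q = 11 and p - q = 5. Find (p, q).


We need p + q = 11 and p - q = 5.
Adding: 2p = 11 + 5 = 16, so p = 8.
Then q = 11 - 8 = 3.
(p, q) = (8, 3)


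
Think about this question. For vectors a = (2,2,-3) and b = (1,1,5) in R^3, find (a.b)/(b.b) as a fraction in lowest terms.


Projection coefficient = (a . b) / (b . b)
a . b = 2*1 + 2*1 + (-3)*5
= 2 + 2 + (-15) = -11
b . b = 1^2 + 1^2 + 5^2
= 1 + 1 + 25 = 27
Coefficient = -11/27
In lowest terms: -11/27


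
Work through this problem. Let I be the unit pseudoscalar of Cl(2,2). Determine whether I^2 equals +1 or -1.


The pseudoscalar I = e1...e_n (product of all n generators) of Cl(p,q) satisfies I^2 = (-1)^(q + n(n-1)/2).
p = 2, q = 2, n = p + q = 4
n(n-1)/2 = 4 * 3 / 2 = 6
Exponent = q + n(n-1)/2 = 2 + 6 = 8
I^2 = (-1)^8 = +1


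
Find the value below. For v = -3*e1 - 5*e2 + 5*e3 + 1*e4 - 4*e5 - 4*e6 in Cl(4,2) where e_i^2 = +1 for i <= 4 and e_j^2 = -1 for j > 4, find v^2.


v^2 = sum of c_i^2 * e_i^2
Positive signature terms (e_i^2 = +1): (-3)^2 + (-5)^2 + 5^2 + 1^2 = 60
Negative signature terms (e_j^2 = -1): (-4)^2 + (-4)^2 = 32
v^2 = 60 - 32 = 28


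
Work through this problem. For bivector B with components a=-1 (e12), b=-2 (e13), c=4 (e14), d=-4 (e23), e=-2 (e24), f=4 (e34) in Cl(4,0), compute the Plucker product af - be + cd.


Plucker relation: af - be + cd
a*f = (-1)*4 = -4
b*e = (-2)*(-2) = 4
c*d = 4*(-4) = -16
af - be + cd = -4 - 4 + (-16)
= -24


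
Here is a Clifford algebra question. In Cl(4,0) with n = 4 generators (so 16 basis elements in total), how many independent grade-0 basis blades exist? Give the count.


Number of grade-k basis blades in Cl(p,q) with n = p + q is C(n, k).
n = 4 + 0 = 4
C(4, 0) = 4! / (0! * 4!)
= 24 / (1 * 24)
= 1


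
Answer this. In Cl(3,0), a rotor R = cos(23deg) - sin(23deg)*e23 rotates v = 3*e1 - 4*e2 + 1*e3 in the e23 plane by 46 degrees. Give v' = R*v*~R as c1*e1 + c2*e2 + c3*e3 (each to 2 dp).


Rotor R = cos(23deg) - sin(23deg)*e23
Rotation angle theta = 2 * 23 = 46 degrees in the e23 plane (e2 -> e3).
The component perpendicular to the plane (e1) is invariant: v'_1 = v1 = 3.00
cos(46deg) = 0.6947, sin(46deg) = 0.7193
v'_2 = v2*cos(theta) - v3*sin(theta) = -4*0.6947 - 1*0.7193 = -3.50
v'_3 = v2*sin(theta) + v3*cos(theta) = -4*0.7193 + 1*0.6947 = -2.18
v' = 3.00*e1 - 3.50*e2 - 2.18*e3


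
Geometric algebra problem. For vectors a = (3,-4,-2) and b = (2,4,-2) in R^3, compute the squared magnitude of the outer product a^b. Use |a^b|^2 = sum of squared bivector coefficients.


a wedge b = (a1*b2 - a2*b1)*e12 + (a1*b3 - a3*b1)*e13 + (a2*b3 - a3*b2)*e23
e12 coeff: 3*4 - (-4)*2 = 12 - (-8) = 20
e13 coeff: 3*(-2) - (-2)*2 = -6 - (-4) = -2
e23 coeff: (-4)*(-2) - (-2)*4 = 8 - (-8) = 16
|a wedge b|^2 = 20^2 + (-2)^2 + 16^2
= 400 + 4 + 256
= 660


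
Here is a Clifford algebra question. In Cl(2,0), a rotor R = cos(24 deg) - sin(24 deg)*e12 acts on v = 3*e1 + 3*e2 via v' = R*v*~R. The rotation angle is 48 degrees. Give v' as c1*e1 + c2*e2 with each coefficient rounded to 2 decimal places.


Rotor R = cos(24deg) - sin(24deg)*e12
Rotation angle theta = 2 * 24 = 48 degrees
v' = R*v*~R rotates v by theta.
cos(48deg) = 0.6691, sin(48deg) = 0.7431
v'_1 = 3*cos(48deg) - 3*sin(48deg)
= 3*0.6691 - 3*0.7431
= -0.22
v'_2 = 3*sin(48deg) + 3*cos(48deg)
= 3*0.7431 + 3*0.6691
= 4.24
v' = -0.22*e1 + 4.24*e2


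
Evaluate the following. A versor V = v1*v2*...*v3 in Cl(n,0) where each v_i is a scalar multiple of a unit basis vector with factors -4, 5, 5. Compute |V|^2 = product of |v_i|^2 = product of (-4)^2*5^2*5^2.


Each vector v_i has |v_i|^2 = s_i^2
Squared scales: (-4)^2 = 16, 5^2 = 25, 5^2 = 25
|V|^2 = 16 * 25 * 25
= 10000


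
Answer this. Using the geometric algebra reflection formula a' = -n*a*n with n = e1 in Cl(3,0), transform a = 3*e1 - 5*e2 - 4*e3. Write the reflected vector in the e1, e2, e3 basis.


Reflection formula: a' = -n*a*n, with n = e1 (unit vector, n^2 = 1).
For reflection through hyperplane perp to e1:
The component along e1 flips sign, others stay.
a = (3, -5, -4)
a' = (-3, -5, -4)
a' = -3*e1 - 5*e2 - 4*e3


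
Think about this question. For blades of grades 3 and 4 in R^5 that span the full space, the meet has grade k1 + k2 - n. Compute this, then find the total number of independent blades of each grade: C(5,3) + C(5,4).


Meet grade = grade(A) + grade(B) - n
= 3 + 4 - 5 = 2
C(5,3) = 10
C(5,4) = 5
dim_A + dim_B = 10 + 5 = 15


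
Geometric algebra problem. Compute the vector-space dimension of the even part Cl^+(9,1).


Even subalgebra dimension = 2^(n-1)
n = 9 + 1 = 10
2^(10 - 1) = 2^9 = 512
Verification: sum of C(10,k) for even k = 1 + 45 + 210 + 210 + 45 + 1 = 512
Result = 512


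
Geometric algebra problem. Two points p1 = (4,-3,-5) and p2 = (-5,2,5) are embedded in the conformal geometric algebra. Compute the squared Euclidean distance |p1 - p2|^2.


p1 - p2 = (9, -5, -10)
|p1 - p2|^2 = 9^2 + (-5)^2 + (-10)^2
= 81 + 25 + 100
= 206


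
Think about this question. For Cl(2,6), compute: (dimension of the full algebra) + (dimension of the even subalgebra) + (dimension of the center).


n = 2 + 6 = 8
Total dim = 2^8 = 256
Even subalgebra dim = 2^7 = 128
n is even, so center dim = 1
Sum = 256 + 128 + 1 = 385


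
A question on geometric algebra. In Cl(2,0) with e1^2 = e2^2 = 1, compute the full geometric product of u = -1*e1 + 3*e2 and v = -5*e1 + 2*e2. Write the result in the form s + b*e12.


Expand: (-1*e1 + 3*e2)(-5*e1 + 2*e2)
= (-1)*(-5)*e1e1 + (-1)*2*e1e2 + 3*(-5)*e2e1 + 3*2*e2e2
Using e1^2 = e2^2 = 1, e2e1 = -e1e2:
Scalar part s = (-1)*(-5) + 3*2 = 5 + 6 = 11
Bivector part b = (-1)*2 - 3*(-5) = -2 - (-15) = 13
uv = 11 + 13*e12


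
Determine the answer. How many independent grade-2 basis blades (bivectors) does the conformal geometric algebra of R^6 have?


The conformal model of R^6 uses Cl(7,1) with m = 6 + 2 = 8 generators.
Number of grade-2 blades = C(m, 2) = C(8, 2)
= 8*7/2 = 28


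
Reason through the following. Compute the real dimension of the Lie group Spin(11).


Spin(n) double-covers SO(n); both have Lie algebra so(n) of dimension n(n-1)/2.
n = 11
n(n-1) = 11 * 10 = 110
dim Spin(11) = 110/2 = 55


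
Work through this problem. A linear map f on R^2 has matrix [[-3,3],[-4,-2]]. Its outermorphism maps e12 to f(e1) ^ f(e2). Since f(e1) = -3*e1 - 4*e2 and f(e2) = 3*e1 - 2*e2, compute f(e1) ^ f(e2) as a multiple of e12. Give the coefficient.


The outermorphism of a linear map f sends e1^e2 to f(e1)^f(e2).
f(e1) = -3*e1 - 4*e2
f(e2) = 3*e1 - 2*e2
f(e1) ^ f(e2) = (-3*e1 - 4*e2) ^ (3*e1 - 2*e2)
= (-3)*(-2)*e12 + (-4)*3*e21
= (6 - (-12))*e12
= 18*e12
Coefficient = 18


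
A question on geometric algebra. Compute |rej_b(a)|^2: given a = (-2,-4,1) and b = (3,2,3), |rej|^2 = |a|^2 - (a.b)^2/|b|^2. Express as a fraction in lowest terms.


|a|^2 = (-2)^2 + (-4)^2 + 1^2 = 21
|b|^2 = 3^2 + 2^2 + 3^2 = 22
a . b = (-2)*3 + (-4)*2 + 1*3 = -11
(a.b)^2 = (-11)^2 = 121
|rej|^2 = 21 - 121/22
= (462 - 121)/22
= 341/22
In lowest terms: 31/2


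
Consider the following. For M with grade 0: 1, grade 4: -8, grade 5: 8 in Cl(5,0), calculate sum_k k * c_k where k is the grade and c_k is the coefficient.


Grade-weighted sum = sum of grade_k * coefficient_k
0*1 = 0
4*(-8) = -32
5*8 = 40
Total = 0 + (-32) + 40 = 8


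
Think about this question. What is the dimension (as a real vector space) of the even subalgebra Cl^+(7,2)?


Even subalgebra dimension = 2^(n-1)
n = 7 + 2 = 9
2^(9 - 1) = 2^8 = 256
Verification: sum of C(9,k) for even k = 1 + 36 + 126 + 84 + 9 = 256
Result = 256


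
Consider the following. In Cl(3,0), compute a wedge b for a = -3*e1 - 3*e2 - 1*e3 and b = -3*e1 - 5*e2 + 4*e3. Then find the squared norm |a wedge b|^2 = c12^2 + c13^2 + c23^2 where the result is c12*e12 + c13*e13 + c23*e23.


a wedge b = (a1*b2 - a2*b1)*e12 + (a1*b3 - a3*b1)*e13 + (a2*b3 - a3*b2)*e23
e12 coeff: (-3)*(-5) - (-3)*(-3) = 15 - 9 = 6
e13 coeff: (-3)*4 - (-1)*(-3) = -12 - 3 = -15
e23 coeff: (-3)*4 - (-1)*(-5) = -12 - 5 = -17
|a wedge b|^2 = 6^2 + (-15)^2 + (-17)^2
= 36 + 225 + 289
= 550


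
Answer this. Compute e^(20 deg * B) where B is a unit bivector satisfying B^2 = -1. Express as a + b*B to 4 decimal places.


For a unit bivector B with B^2 = -1, the exponential series gives
e^(theta*B) = cos(theta) + sin(theta)*B (the GA analogue of Euler's formula).
theta = 20 degrees = 0.349066 rad
cos(20 deg) = 0.9397
sin(20 deg) = 0.3420
exp(theta*B) = 0.9397 + 0.3420*B


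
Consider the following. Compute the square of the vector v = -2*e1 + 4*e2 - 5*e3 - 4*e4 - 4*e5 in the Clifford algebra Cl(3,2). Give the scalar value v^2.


v^2 = sum of c_i^2 * e_i^2
Positive signature terms (e_i^2 = +1): (-2)^2 + 4^2 + (-5)^2 = 45
Negative signature terms (e_j^2 = -1): (-4)^2 + (-4)^2 = 32
v^2 = 45 - 32 = 13


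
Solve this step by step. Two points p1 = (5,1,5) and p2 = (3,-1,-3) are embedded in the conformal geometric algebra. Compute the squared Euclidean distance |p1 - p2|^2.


p1 - p2 = (2, 2, 8)
|p1 - p2|^2 = 2^2 + 2^2 + 8^2
= 4 + 4 + 64
= 72


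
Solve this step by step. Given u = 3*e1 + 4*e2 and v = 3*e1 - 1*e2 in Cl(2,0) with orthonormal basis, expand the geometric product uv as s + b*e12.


Expand: (3*e1 + 4*e2)(3*e1 - 1*e2)
= 3*3*e1e1 + 3*(-1)*e1e2 + 4*3*e2e1 + 4*(-1)*e2e2
Using e1^2 = e2^2 = 1, e2e1 = -e1e2:
Scalar part s = 3*3 + 4*(-1) = 9 + (-4) = 5
Bivector part b = 3*(-1) - 4*3 = -3 - 12 = -15
uv = 5 - 15*e12


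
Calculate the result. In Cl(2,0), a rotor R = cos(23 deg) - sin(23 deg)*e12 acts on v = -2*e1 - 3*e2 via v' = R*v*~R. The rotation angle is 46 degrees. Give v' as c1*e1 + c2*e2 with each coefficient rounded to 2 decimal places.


Rotor R = cos(23deg) - sin(23deg)*e12
Rotation angle theta = 2 * 23 = 46 degrees
v' = R*v*~R rotates v by theta.
cos(46deg) = 0.6947, sin(46deg) = 0.7193
v'_1 = -2*cos(46deg) - (-3)*sin(46deg)
= -2*0.6947 - (-3)*0.7193
= 0.77
v'_2 = -2*sin(46deg) + (-3)*cos(46deg)
= -2*0.7193 + (-3)*0.6947
= -3.52
v' = 0.77*e1 - 3.52*e2


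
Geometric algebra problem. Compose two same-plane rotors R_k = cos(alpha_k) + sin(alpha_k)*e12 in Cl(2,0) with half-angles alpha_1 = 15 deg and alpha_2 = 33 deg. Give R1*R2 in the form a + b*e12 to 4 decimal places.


Same-plane rotors commute and their half-angles add:
R1*R2 = cos(a1 + a2) + sin(a1 + a2)*e12.
a1 + a2 = 15 + 33 = 48 deg
cos(48 deg) = 0.6691
sin(48 deg) = 0.7431
R1*R2 = 0.6691 + 0.7431*e12


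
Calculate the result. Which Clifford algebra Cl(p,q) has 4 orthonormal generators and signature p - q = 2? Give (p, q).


We need p + q = 4 and p - q = 2.
Adding: 2p = 4 + 2 = 6, so p = 3.
Then q = 4 - 3 = 1.
(p, q) = (3, 1)


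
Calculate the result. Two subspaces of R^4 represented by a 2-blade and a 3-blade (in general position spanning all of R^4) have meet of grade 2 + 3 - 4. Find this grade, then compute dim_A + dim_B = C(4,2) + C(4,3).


Meet grade = grade(A) + grade(B) - n
= 2 + 3 - 4 = 1
C(4,2) = 6
C(4,3) = 4
dim_A + dim_B = 6 + 4 = 10


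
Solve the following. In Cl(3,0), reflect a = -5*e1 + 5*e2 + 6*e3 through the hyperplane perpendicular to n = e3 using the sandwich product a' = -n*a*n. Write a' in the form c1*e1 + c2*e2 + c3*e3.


Reflection formula: a' = -n*a*n, with n = e3 (unit vector, n^2 = 1).
For reflection through hyperplane perp to e3:
The component along e3 flips sign, others stay.
a = (-5, 5, 6)
a' = (-5, 5, -6)
a' = -5*e1 + 5*e2 - 6*e3


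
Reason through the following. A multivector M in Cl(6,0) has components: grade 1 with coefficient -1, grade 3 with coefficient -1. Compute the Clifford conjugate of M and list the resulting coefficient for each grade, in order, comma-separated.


Clifford conjugate sign for grade k: (-1)^(k(k+1)/2)
Grade 1: (-1)^(1*2/2) = (-1)^1 = -1, coeff -1 -> 1
Grade 3: (-1)^(3*4/2) = (-1)^6 = 1, coeff -1 -> -1
Conjugated coefficients: 1, -1


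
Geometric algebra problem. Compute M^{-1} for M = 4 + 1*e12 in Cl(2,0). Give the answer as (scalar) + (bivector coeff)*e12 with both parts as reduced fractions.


M = 4 + 1*e12, where e12^2 = -1.
Since M commutes with its reverse ~M = a - b*e12, M * ~M = a^2 - b^2*e12^2 = a^2 + b^2.
So M^{-1} = ~M / (a^2 + b^2) = (a - b*e12)/(a^2 + b^2).
a^2 + b^2 = 16 + 1 = 17
Scalar part = 4/17 = 4/17
Bivector coeff = -1/17 = -1/17
M^{-1} = 4/17 - 1/17*e12


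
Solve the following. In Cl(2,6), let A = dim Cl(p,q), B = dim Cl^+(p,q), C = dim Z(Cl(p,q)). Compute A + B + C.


n = 2 + 6 = 8
Total dim = 2^8 = 256
Even subalgebra dim = 2^7 = 128
n is even, so center dim = 1
Sum = 256 + 128 + 1 = 385


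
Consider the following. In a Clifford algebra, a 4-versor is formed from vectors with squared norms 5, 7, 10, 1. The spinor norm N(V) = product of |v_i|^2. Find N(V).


Spinor norm N(V) = |v1|^2 * |v2|^2 * ... * |v4|^2
= 5 * 7 * 10 * 1
Running product: 5, 35, 350, 350
N(V) = 350


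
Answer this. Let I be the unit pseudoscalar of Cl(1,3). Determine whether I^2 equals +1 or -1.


The pseudoscalar I = e1...e_n (product of all n generators) of Cl(p,q) satisfies I^2 = (-1)^(q + n(n-1)/2).
p = 1, q = 3, n = p + q = 4
n(n-1)/2 = 4 * 3 / 2 = 6
Exponent = q + n(n-1)/2 = 3 + 6 = 9
I^2 = (-1)^9 = -1


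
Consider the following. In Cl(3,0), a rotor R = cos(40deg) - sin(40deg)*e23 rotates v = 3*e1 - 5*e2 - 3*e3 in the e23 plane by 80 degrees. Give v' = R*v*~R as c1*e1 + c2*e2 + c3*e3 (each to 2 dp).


Rotor R = cos(40deg) - sin(40deg)*e23
Rotation angle theta = 2 * 40 = 80 degrees in the e23 plane (e2 -> e3).
The component perpendicular to the plane (e1) is invariant: v'_1 = v1 = 3.00
cos(80deg) = 0.1736, sin(80deg) = 0.9848
v'_2 = v2*cos(theta) - v3*sin(theta) = -5*0.1736 - (-3)*0.9848 = 2.09
v'_3 = v2*sin(theta) + v3*cos(theta) = -5*0.9848 + (-3)*0.1736 = -5.44
v' = 3.00*e1 + 2.09*e2 - 5.44*e3


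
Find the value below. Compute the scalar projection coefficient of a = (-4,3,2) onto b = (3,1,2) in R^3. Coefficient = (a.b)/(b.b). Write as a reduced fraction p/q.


Projection coefficient = (a . b) / (b . b)
a . b = (-4)*3 + 3*1 + 2*2
= -12 + 3 + 4 = -5
b . b = 3^2 + 1^2 + 2^2
= 9 + 1 + 4 = 14
Coefficient = -5/14
In lowest terms: -5/14


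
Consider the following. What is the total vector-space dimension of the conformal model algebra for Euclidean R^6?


The conformal model of R^6 uses Cl(7,1): the 6 Euclidean generators plus two extra orthogonal generators e+ (e+^2 = +1) and e- (e-^2 = -1), from which the null vectors e0, einf are built.
Number of generators m = 6 + 2 = 8.
dim Cl(p,q) = 2^m = 2^8 = 256


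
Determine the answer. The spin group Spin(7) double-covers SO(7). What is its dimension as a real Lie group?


Spin(n) double-covers SO(n); both have Lie algebra so(n) of dimension n(n-1)/2.
n = 7
n(n-1) = 7 * 6 = 42
dim Spin(7) = 42/2 = 21


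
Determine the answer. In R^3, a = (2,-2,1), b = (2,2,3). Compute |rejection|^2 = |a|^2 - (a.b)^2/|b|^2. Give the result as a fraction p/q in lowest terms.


|a|^2 = 2^2 + (-2)^2 + 1^2 = 9
|b|^2 = 2^2 + 2^2 + 3^2 = 17
a . b = 2*2 + (-2)*2 + 1*3 = 3
(a.b)^2 = 3^2 = 9
|rej|^2 = 9 - 9/17
= (153 - 9)/17
= 144/17
In lowest terms: 144/17


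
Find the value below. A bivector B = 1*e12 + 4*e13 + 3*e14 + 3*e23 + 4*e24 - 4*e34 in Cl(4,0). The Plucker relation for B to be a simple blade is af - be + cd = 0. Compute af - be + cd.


Plucker relation: af - be + cd
a*f = 1*(-4) = -4
b*e = 4*4 = 16
c*d = 3*3 = 9
af - be + cd = -4 - 16 + 9
= -11


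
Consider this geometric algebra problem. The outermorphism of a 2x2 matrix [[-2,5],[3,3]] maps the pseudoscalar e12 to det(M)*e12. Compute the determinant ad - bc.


The outermorphism of a linear map f sends e1^e2 to f(e1)^f(e2).
f(e1) = -2*e1 + 3*e2
f(e2) = 5*e1 + 3*e2
f(e1) ^ f(e2) = (-2*e1 + 3*e2) ^ (5*e1 + 3*e2)
= (-2)*3*e12 + 3*5*e21
= (-6 - 15)*e12
= -21*e12
Coefficient = -21


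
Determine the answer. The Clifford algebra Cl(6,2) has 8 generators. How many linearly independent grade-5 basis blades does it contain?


Number of grade-k basis blades in Cl(p,q) with n = p + q is C(n, k).
n = 6 + 2 = 8
C(8, 5) = 8! / (5! * 3!)
= 40320 / (120 * 6)
= 56


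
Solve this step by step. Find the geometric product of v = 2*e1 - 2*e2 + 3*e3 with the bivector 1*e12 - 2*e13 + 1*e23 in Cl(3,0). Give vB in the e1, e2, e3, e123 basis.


vB has grade-1 (vector) and grade-3 (trivector) parts: vB = (v _| B) + (v ^ B).
Vector part <vB>_1:
  e1: -v2*b12 - v3*b13 = -(-2)*(1) - (3)*(-2) = 8
  e2: v1*b12 - v3*b23 = (2)*(1) - (3)*(1) = -1
  e3: v1*b13 + v2*b23 = (2)*(-2) + (-2)*(1) = -6
Trivector part <vB>_3:
  e123: v1*b23 - v2*b13 + v3*b12 = (2)*(1) - (-2)*(-2) + (3)*(1) = 1
vB = 8*e1 - 1*e2 - 6*e3 + 1*e123


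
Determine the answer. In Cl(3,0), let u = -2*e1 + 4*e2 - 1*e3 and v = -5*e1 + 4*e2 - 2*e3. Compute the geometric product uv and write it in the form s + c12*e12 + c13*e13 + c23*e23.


In Cl(3,0): e_i^2 = 1, e_ie_j = -e_je_i for i != j.
Scalar part = u . v = (-2)*(-5) + 4*4 + (-1)*(-2)
= 10 + 16 + 2 = 28
e12 coeff = (-2)*4 - 4*(-5) = -8 - (-20) = 12
e13 coeff = (-2)*(-2) - (-1)*(-5) = 4 - 5 = -1
e23 coeff = 4*(-2) - (-1)*4 = -8 - (-4) = -4
uv = 28 + 12*e12 - 1*e13 - 4*e23


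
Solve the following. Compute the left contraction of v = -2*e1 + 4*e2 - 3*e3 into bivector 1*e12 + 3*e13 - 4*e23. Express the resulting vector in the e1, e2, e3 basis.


Left contraction v _| B = <vB>_1 (grade-1 part of the geometric product vB).
Using e1_|e12 = e2, e2_|e12 = -e1, e1_|e13 = e3, e3_|e13 = -e1, e2_|e23 = e3, e3_|e23 = -e2:
e1 coeff: -v2*b12 - v3*b13 = -(4)*(1) - (-3)*(3) = 5
e2 coeff: v1*b12 - v3*b23 = (-2)*(1) - (-3)*(-4) = -14
e3 coeff: v1*b13 + v2*b23 = (-2)*(3) + (4)*(-4) = -22
v _| B = 5*e1 - 14*e2 - 22*e3


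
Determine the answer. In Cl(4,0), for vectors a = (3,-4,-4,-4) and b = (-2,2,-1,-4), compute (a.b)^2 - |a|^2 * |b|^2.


a . b = 3*(-2) + (-4)*2 + (-4)*(-1) + (-4)*(-4)
= -6 + (-8) + 4 + 16 = 6
|a|^2 = 3^2 + (-4)^2 + (-4)^2 + (-4)^2 = 57
|b|^2 = (-2)^2 + 2^2 + (-1)^2 + (-4)^2 = 25
(a.b)^2 = 6^2 = 36
|a|^2 * |b|^2 = 57 * 25 = 1425
Result = 36 - 1425 = -1389


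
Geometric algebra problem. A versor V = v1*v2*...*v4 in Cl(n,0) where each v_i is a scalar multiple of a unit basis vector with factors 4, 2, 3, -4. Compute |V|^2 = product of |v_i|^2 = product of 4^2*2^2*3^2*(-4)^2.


Each vector v_i has |v_i|^2 = s_i^2
Squared scales: 4^2 = 16, 2^2 = 4, 3^2 = 9, (-4)^2 = 16
|V|^2 = 16 * 4 * 9 * 16
= 9216


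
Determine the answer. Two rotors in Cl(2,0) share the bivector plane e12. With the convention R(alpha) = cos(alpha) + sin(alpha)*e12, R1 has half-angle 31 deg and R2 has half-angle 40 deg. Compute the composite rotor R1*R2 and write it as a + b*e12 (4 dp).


Same-plane rotors commute and their half-angles add:
R1*R2 = cos(a1 + a2) + sin(a1 + a2)*e12.
a1 + a2 = 31 + 40 = 71 deg
cos(71 deg) = 0.3256
sin(71 deg) = 0.9455
R1*R2 = 0.3256 + 0.9455*e12


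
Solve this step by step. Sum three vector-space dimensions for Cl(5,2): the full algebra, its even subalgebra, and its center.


n = 5 + 2 = 7
Total dim = 2^7 = 128
Even subalgebra dim = 2^6 = 64
n is odd, so center dim = 2
Sum = 128 + 64 + 2 = 194


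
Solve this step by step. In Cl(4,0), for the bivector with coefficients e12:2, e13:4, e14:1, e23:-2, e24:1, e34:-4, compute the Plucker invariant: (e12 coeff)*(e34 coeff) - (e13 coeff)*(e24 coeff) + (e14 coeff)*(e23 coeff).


Plucker relation: af - be + cd
a*f = 2*(-4) = -8
b*e = 4*1 = 4
c*d = 1*(-2) = -2
af - be + cd = -8 - 4 + (-2)
= -14
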